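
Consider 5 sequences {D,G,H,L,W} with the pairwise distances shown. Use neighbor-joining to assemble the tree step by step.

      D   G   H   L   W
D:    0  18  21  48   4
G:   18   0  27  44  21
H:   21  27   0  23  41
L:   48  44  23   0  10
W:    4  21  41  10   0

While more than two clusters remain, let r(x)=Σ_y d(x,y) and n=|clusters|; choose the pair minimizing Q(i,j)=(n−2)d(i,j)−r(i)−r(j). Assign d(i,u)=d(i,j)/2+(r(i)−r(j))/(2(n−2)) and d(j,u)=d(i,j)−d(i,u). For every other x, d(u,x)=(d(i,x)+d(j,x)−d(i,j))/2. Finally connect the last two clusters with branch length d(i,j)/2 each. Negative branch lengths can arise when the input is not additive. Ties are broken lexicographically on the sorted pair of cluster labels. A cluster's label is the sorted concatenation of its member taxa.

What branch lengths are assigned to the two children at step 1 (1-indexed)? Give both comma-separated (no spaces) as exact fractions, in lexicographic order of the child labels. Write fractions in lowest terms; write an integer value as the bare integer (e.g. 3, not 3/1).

step 1: merge (L,W) at d=10, Q=-171; branch lengths L→79/6, W→-19/6; new cluster LW
  updated: d(D,LW)=21, d(G,LW)=55/2, d(H,LW)=27
step 2: merge (D,G) at d=18, Q=-193/2; branch lengths D→47/8, G→97/8; new cluster DG
  updated: d(DG,H)=15, d(DG,LW)=61/4
step 3: merge (DG,H) at d=15, Q=-229/4; branch lengths DG→13/8, H→107/8; new cluster DGH
  updated: d(DGH,LW)=109/8
step 4: merge (DGH,LW) at d=109/8; branch lengths DGH→109/16, LW→109/16; new cluster DGHLW
final tree: (((D:47/8,G:97/8):13/8,H:107/8):109/16,(L:79/6,W:-19/6):109/16)
total length: 453/8

79/6,-19/6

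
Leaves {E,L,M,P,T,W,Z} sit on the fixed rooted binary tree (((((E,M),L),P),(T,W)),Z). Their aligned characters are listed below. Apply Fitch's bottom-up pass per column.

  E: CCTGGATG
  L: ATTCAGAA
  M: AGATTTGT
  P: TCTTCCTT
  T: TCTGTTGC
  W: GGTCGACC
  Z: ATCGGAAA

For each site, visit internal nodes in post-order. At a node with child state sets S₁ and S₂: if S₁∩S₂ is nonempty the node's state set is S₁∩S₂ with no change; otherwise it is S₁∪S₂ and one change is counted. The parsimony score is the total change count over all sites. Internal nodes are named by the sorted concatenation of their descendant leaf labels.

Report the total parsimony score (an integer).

[col 0] EM: children E:{C}, M:{A} ∪→ {A,C}; cost 1
[col 0] ELM: children EM:{A,C}, L:{A} ∩→ {A}; cost 0
[col 0] ELMP: children ELM:{A}, P:{T} ∪→ {A,T}; cost 1
[col 0] TW: children T:{T}, W:{G} ∪→ {G,T}; cost 1
[col 0] ELMPTW: children ELMP:{A,T}, TW:{G,T} ∩→ {T}; cost 0
[col 0] ELMPTWZ: children ELMPTW:{T}, Z:{A} ∪→ {A,T}; cost 1
[col 1] EM: children E:{C}, M:{G} ∪→ {C,G}; cost 1
[col 1] ELM: children EM:{C,G}, L:{T} ∪→ {C,G,T}; cost 1
[col 1] ELMP: children ELM:{C,G,T}, P:{C} ∩→ {C}; cost 0
[col 1] TW: children T:{C}, W:{G} ∪→ {C,G}; cost 1
[col 1] ELMPTW: children ELMP:{C}, TW:{C,G} ∩→ {C}; cost 0
[col 1] ELMPTWZ: children ELMPTW:{C}, Z:{T} ∪→ {C,T}; cost 1
[col 2] EM: children E:{T}, M:{A} ∪→ {A,T}; cost 1
[col 2] ELM: children EM:{A,T}, L:{T} ∩→ {T}; cost 0
[col 2] ELMP: children ELM:{T}, P:{T} ∩→ {T}; cost 0
[col 2] TW: children T:{T}, W:{T} ∩→ {T}; cost 0
[col 2] ELMPTW: children ELMP:{T}, TW:{T} ∩→ {T}; cost 0
[col 2] ELMPTWZ: children ELMPTW:{T}, Z:{C} ∪→ {C,T}; cost 1
[col 3] EM: children E:{G}, M:{T} ∪→ {G,T}; cost 1
[col 3] ELM: children EM:{G,T}, L:{C} ∪→ {C,G,T}; cost 1
[col 3] ELMP: children ELM:{C,G,T}, P:{T} ∩→ {T}; cost 0
[col 3] TW: children T:{G}, W:{C} ∪→ {C,G}; cost 1
[col 3] ELMPTW: children ELMP:{T}, TW:{C,G} ∪→ {C,G,T}; cost 1
[col 3] ELMPTWZ: children ELMPTW:{C,G,T}, Z:{G} ∩→ {G}; cost 0
[col 4] EM: children E:{G}, M:{T} ∪→ {G,T}; cost 1
[col 4] ELM: children EM:{G,T}, L:{A} ∪→ {A,G,T}; cost 1
[col 4] ELMP: children ELM:{A,G,T}, P:{C} ∪→ {A,C,G,T}; cost 1
[col 4] TW: children T:{T}, W:{G} ∪→ {G,T}; cost 1
[col 4] ELMPTW: children ELMP:{A,C,G,T}, TW:{G,T} ∩→ {G,T}; cost 0
[col 4] ELMPTWZ: children ELMPTW:{G,T}, Z:{G} ∩→ {G}; cost 0
[col 5] EM: children E:{A}, M:{T} ∪→ {A,T}; cost 1
[col 5] ELM: children EM:{A,T}, L:{G} ∪→ {A,G,T}; cost 1
[col 5] ELMP: children ELM:{A,G,T}, P:{C} ∪→ {A,C,G,T}; cost 1
[col 5] TW: children T:{T}, W:{A} ∪→ {A,T}; cost 1
[col 5] ELMPTW: children ELMP:{A,C,G,T}, TW:{A,T} ∩→ {A,T}; cost 0
[col 5] ELMPTWZ: children ELMPTW:{A,T}, Z:{A} ∩→ {A}; cost 0
[col 6] EM: children E:{T}, M:{G} ∪→ {G,T}; cost 1
[col 6] ELM: children EM:{G,T}, L:{A} ∪→ {A,G,T}; cost 1
[col 6] ELMP: children ELM:{A,G,T}, P:{T} ∩→ {T}; cost 0
[col 6] TW: children T:{G}, W:{C} ∪→ {C,G}; cost 1
[col 6] ELMPTW: children ELMP:{T}, TW:{C,G} ∪→ {C,G,T}; cost 1
[col 6] ELMPTWZ: children ELMPTW:{C,G,T}, Z:{A} ∪→ {A,C,G,T}; cost 1
[col 7] EM: children E:{G}, M:{T} ∪→ {G,T}; cost 1
[col 7] ELM: children EM:{G,T}, L:{A} ∪→ {A,G,T}; cost 1
[col 7] ELMP: children ELM:{A,G,T}, P:{T} ∩→ {T}; cost 0
[col 7] TW: children T:{C}, W:{C} ∩→ {C}; cost 0
[col 7] ELMPTW: children ELMP:{T}, TW:{C} ∪→ {C,T}; cost 1
[col 7] ELMPTWZ: children ELMPTW:{C,T}, Z:{A} ∪→ {A,C,T}; cost 1
per-site changes: [4, 4, 2, 4, 4, 4, 5, 4]; total = 31

31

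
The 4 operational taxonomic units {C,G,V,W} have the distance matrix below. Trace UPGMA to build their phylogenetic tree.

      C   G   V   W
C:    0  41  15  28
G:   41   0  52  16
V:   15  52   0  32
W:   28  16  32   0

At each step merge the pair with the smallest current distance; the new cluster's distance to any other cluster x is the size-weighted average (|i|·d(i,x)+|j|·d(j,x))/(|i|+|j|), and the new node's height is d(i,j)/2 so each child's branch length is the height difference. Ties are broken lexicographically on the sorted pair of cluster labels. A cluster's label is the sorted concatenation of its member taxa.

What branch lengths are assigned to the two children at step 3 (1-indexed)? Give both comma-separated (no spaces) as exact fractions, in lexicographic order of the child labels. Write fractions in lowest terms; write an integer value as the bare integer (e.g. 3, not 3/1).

93/8,89/8

iteration 1: select C,V (d=15); attach at lengths (15/2, 15/2); label the merged cluster CV
  updated: d(CV,G)=93/2, d(CV,W)=30
iteration 2: select G,W (d=16); attach at lengths (8, 8); label the merged cluster GW
  updated: d(CV,GW)=153/4
iteration 3: select CV,GW (d=153/4); attach at lengths (93/8, 89/8); label the merged cluster CGVW
final tree: ((C:15/2,V:15/2):93/8,(G:8,W:8):89/8)
total length: 215/4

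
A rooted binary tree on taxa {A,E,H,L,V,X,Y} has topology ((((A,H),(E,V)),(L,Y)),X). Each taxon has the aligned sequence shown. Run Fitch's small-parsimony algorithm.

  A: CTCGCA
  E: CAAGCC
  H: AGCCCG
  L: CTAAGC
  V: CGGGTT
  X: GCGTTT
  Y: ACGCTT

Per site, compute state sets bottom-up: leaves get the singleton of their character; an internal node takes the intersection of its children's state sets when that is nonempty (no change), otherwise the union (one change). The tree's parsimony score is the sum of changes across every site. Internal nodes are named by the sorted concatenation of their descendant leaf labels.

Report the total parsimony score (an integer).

site 0, node AH: A={C} ∪ H={A} → {A,C} (+1)
site 0, node EV: E={C} ∩ V={C} → {C} (+0)
site 0, node AEHV: AH={A,C} ∩ EV={C} → {C} (+0)
site 0, node LY: L={C} ∪ Y={A} → {A,C} (+1)
site 0, node AEHLVY: AEHV={C} ∩ LY={A,C} → {C} (+0)
site 0, node AEHLVXY: AEHLVY={C} ∪ X={G} → {C,G} (+1)
site 1, node AH: A={T} ∪ H={G} → {G,T} (+1)
site 1, node EV: E={A} ∪ V={G} → {A,G} (+1)
site 1, node AEHV: AH={G,T} ∩ EV={A,G} → {G} (+0)
site 1, node LY: L={T} ∪ Y={C} → {C,T} (+1)
site 1, node AEHLVY: AEHV={G} ∪ LY={C,T} → {C,G,T} (+1)
site 1, node AEHLVXY: AEHLVY={C,G,T} ∩ X={C} → {C} (+0)
site 2, node AH: A={C} ∩ H={C} → {C} (+0)
site 2, node EV: E={A} ∪ V={G} → {A,G} (+1)
site 2, node AEHV: AH={C} ∪ EV={A,G} → {A,C,G} (+1)
site 2, node LY: L={A} ∪ Y={G} → {A,G} (+1)
site 2, node AEHLVY: AEHV={A,C,G} ∩ LY={A,G} → {A,G} (+0)
site 2, node AEHLVXY: AEHLVY={A,G} ∩ X={G} → {G} (+0)
site 3, node AH: A={G} ∪ H={C} → {C,G} (+1)
site 3, node EV: E={G} ∩ V={G} → {G} (+0)
site 3, node AEHV: AH={C,G} ∩ EV={G} → {G} (+0)
site 3, node LY: L={A} ∪ Y={C} → {A,C} (+1)
site 3, node AEHLVY: AEHV={G} ∪ LY={A,C} → {A,C,G} (+1)
site 3, node AEHLVXY: AEHLVY={A,C,G} ∪ X={T} → {A,C,G,T} (+1)
site 4, node AH: A={C} ∩ H={C} → {C} (+0)
site 4, node EV: E={C} ∪ V={T} → {C,T} (+1)
site 4, node AEHV: AH={C} ∩ EV={C,T} → {C} (+0)
site 4, node LY: L={G} ∪ Y={T} → {G,T} (+1)
site 4, node AEHLVY: AEHV={C} ∪ LY={G,T} → {C,G,T} (+1)
site 4, node AEHLVXY: AEHLVY={C,G,T} ∩ X={T} → {T} (+0)
site 5, node AH: A={A} ∪ H={G} → {A,G} (+1)
site 5, node EV: E={C} ∪ V={T} → {C,T} (+1)
site 5, node AEHV: AH={A,G} ∪ EV={C,T} → {A,C,G,T} (+1)
site 5, node LY: L={C} ∪ Y={T} → {C,T} (+1)
site 5, node AEHLVY: AEHV={A,C,G,T} ∩ LY={C,T} → {C,T} (+0)
site 5, node AEHLVXY: AEHLVY={C,T} ∩ X={T} → {T} (+0)
per-site changes: [3, 4, 3, 4, 3, 4]; total = 21

21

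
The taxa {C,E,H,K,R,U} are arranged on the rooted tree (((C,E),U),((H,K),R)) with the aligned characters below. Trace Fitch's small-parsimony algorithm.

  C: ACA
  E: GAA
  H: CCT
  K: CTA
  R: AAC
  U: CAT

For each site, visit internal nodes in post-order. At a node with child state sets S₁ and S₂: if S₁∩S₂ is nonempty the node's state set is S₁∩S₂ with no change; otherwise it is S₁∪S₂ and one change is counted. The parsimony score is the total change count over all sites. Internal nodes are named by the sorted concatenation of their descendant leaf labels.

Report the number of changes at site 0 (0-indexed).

site 0, node CE: C={A} ∪ E={G} → {A,G} (+1)
site 0, node CEU: CE={A,G} ∪ U={C} → {A,C,G} (+1)
site 0, node HK: H={C} ∩ K={C} → {C} (+0)
site 0, node HKR: HK={C} ∪ R={A} → {A,C} (+1)
site 0, node CEHKRU: CEU={A,C,G} ∩ HKR={A,C} → {A,C} (+0)
site 1, node CE: C={C} ∪ E={A} → {A,C} (+1)
site 1, node CEU: CE={A,C} ∩ U={A} → {A} (+0)
site 1, node HK: H={C} ∪ K={T} → {C,T} (+1)
site 1, node HKR: HK={C,T} ∪ R={A} → {A,C,T} (+1)
site 1, node CEHKRU: CEU={A} ∩ HKR={A,C,T} → {A} (+0)
site 2, node CE: C={A} ∩ E={A} → {A} (+0)
site 2, node CEU: CE={A} ∪ U={T} → {A,T} (+1)
site 2, node HK: H={T} ∪ K={A} → {A,T} (+1)
site 2, node HKR: HK={A,T} ∪ R={C} → {A,C,T} (+1)
site 2, node CEHKRU: CEU={A,T} ∩ HKR={A,C,T} → {A,T} (+0)
per-site changes: [3, 3, 3]; total = 9

3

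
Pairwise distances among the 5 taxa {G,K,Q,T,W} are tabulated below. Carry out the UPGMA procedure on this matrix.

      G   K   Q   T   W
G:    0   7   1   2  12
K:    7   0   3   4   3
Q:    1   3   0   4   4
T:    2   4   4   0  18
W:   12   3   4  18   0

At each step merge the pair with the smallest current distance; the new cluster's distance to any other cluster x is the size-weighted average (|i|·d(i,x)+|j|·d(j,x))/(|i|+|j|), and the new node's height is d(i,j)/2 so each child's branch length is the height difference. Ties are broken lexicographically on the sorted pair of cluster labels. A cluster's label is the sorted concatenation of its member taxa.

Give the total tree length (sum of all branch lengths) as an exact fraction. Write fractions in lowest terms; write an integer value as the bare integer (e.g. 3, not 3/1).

iteration 1: select G,Q (d=1); attach at lengths (1/2, 1/2); label the merged cluster GQ
  updated: d(GQ,K)=5, d(GQ,T)=3, d(GQ,W)=8
iteration 2: select GQ,T (d=3); attach at lengths (1, 3/2); label the merged cluster GQT
  updated: d(GQT,K)=14/3, d(GQT,W)=34/3
iteration 3: select K,W (d=3); attach at lengths (3/2, 3/2); label the merged cluster KW
  updated: d(GQT,KW)=8
iteration 4: select GQT,KW (d=8); attach at lengths (5/2, 5/2); label the merged cluster GKQTW
final tree: (((G:1/2,Q:1/2):1,T:3/2):5/2,(K:3/2,W:3/2):5/2)
total length: 23/2

23/2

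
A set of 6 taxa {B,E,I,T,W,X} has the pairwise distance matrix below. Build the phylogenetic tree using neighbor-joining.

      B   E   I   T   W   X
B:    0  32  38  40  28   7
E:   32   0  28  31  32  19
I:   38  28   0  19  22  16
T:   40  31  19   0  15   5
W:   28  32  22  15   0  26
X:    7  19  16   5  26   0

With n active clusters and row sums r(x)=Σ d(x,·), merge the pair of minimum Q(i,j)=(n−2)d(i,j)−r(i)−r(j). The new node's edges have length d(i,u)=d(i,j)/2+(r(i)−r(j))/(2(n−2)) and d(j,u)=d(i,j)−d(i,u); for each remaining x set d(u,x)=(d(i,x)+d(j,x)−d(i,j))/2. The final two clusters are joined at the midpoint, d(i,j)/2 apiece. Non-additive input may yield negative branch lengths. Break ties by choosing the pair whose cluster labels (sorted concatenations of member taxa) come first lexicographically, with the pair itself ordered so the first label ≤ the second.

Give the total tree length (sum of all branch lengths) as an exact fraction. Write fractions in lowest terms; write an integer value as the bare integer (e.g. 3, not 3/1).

989/16

iteration 1: select B,X (d=7, Q=-190); attach at lengths (25/2, -11/2); label the merged cluster BX
  updated: d(BX,E)=22, d(BX,I)=47/2, d(BX,T)=19, d(BX,W)=47/2
iteration 2: select BX,E (d=22, Q=-135); attach at lengths (41/6, 91/6); label the merged cluster BEX
  updated: d(BEX,I)=59/4, d(BEX,T)=14, d(BEX,W)=67/4
iteration 3: select BEX,I (d=59/4, Q=-287/4); attach at lengths (77/16, 159/16); label the merged cluster BEIX
  updated: d(BEIX,T)=73/8, d(BEIX,W)=12
iteration 4: select BEIX,T (d=73/8, Q=-289/8); attach at lengths (49/16, 97/16); label the merged cluster BEITX
  updated: d(BEITX,W)=143/16
iteration 5: select BEITX,W (d=143/16); attach at lengths (143/32, 143/32); label the merged cluster BEITWX
final tree: (((((B:25/2,X:-11/2):41/6,E:91/6):77/16,I:159/16):49/16,T:97/16):143/32,W:143/32)
total length: 989/16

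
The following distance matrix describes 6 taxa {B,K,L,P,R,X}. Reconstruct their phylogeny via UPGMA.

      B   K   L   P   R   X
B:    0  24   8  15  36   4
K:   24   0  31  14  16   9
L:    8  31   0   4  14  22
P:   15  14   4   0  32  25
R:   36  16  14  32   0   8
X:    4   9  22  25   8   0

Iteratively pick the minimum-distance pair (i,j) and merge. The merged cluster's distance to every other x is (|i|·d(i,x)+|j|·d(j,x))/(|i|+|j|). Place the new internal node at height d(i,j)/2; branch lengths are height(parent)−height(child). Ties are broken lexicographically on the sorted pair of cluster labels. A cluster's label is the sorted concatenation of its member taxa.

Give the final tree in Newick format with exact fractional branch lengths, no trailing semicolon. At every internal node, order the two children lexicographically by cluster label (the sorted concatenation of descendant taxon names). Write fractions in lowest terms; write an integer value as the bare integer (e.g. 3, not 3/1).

iteration 1: select B,X (d=4); attach at lengths (2, 2); label the merged cluster BX
  updated: d(BX,K)=33/2, d(BX,L)=15, d(BX,P)=20, d(BX,R)=22
iteration 2: select L,P (d=4); attach at lengths (2, 2); label the merged cluster LP
  updated: d(BX,LP)=35/2, d(K,LP)=45/2, d(LP,R)=23
iteration 3: select K,R (d=16); attach at lengths (8, 8); label the merged cluster KR
  updated: d(BX,KR)=77/4, d(KR,LP)=91/4
iteration 4: select BX,LP (d=35/2); attach at lengths (27/4, 27/4); label the merged cluster BLPX
  updated: d(BLPX,KR)=21
iteration 5: select BLPX,KR (d=21); attach at lengths (7/4, 5/2); label the merged cluster BKLPRX
final tree: (((B:2,X:2):27/4,(L:2,P:2):27/4):7/4,(K:8,R:8):5/2)
total length: 167/4

(((B:2,X:2):27/4,(L:2,P:2):27/4):7/4,(K:8,R:8):5/2)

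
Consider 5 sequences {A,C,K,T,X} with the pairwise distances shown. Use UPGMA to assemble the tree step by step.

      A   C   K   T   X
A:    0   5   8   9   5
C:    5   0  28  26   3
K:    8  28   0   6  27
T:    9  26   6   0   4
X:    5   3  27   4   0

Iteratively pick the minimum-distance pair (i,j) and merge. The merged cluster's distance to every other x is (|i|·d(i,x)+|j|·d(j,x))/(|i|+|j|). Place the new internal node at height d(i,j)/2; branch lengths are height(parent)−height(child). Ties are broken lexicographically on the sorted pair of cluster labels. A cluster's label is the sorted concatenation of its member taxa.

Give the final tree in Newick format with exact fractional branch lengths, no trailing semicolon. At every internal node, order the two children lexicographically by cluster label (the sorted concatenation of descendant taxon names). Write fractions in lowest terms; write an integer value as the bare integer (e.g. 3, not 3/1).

1. join C+X (d=3) ⇒ CX; edges |C|=3/2, |X|=3/2
  updated: d(A,CX)=5, d(CX,K)=55/2, d(CX,T)=15
2. join A+CX (d=5) ⇒ ACX; edges |A|=5/2, |CX|=1
  updated: d(ACX,K)=21, d(ACX,T)=13
3. join K+T (d=6) ⇒ KT; edges |K|=3, |T|=3
  updated: d(ACX,KT)=17
4. join ACX+KT (d=17) ⇒ ACKTX; edges |ACX|=6, |KT|=11/2
final tree: ((A:5/2,(C:3/2,X:3/2):1):6,(K:3,T:3):11/2)
total length: 24

((A:5/2,(C:3/2,X:3/2):1):6,(K:3,T:3):11/2)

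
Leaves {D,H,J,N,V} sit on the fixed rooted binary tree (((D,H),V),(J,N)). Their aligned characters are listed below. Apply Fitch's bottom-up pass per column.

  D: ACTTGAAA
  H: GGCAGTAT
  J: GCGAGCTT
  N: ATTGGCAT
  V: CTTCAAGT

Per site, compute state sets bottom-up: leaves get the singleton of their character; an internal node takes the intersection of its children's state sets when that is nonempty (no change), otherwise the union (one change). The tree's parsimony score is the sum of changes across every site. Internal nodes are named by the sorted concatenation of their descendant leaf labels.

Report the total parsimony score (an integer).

DH@0: {A} ∪ {G} = {A,G} (union, +1)
DHV@0: {A,G} ∪ {C} = {A,C,G} (union, +1)
JN@0: {G} ∪ {A} = {A,G} (union, +1)
DHJNV@0: {A,C,G} ∩ {A,G} = {A,G} (intersection, +0)
DH@1: {C} ∪ {G} = {C,G} (union, +1)
DHV@1: {C,G} ∪ {T} = {C,G,T} (union, +1)
JN@1: {C} ∪ {T} = {C,T} (union, +1)
DHJNV@1: {C,G,T} ∩ {C,T} = {C,T} (intersection, +0)
DH@2: {T} ∪ {C} = {C,T} (union, +1)
DHV@2: {C,T} ∩ {T} = {T} (intersection, +0)
JN@2: {G} ∪ {T} = {G,T} (union, +1)
DHJNV@2: {T} ∩ {G,T} = {T} (intersection, +0)
DH@3: {T} ∪ {A} = {A,T} (union, +1)
DHV@3: {A,T} ∪ {C} = {A,C,T} (union, +1)
JN@3: {A} ∪ {G} = {A,G} (union, +1)
DHJNV@3: {A,C,T} ∩ {A,G} = {A} (intersection, +0)
DH@4: {G} ∩ {G} = {G} (intersection, +0)
DHV@4: {G} ∪ {A} = {A,G} (union, +1)
JN@4: {G} ∩ {G} = {G} (intersection, +0)
DHJNV@4: {A,G} ∩ {G} = {G} (intersection, +0)
DH@5: {A} ∪ {T} = {A,T} (union, +1)
DHV@5: {A,T} ∩ {A} = {A} (intersection, +0)
JN@5: {C} ∩ {C} = {C} (intersection, +0)
DHJNV@5: {A} ∪ {C} = {A,C} (union, +1)
DH@6: {A} ∩ {A} = {A} (intersection, +0)
DHV@6: {A} ∪ {G} = {A,G} (union, +1)
JN@6: {T} ∪ {A} = {A,T} (union, +1)
DHJNV@6: {A,G} ∩ {A,T} = {A} (intersection, +0)
DH@7: {A} ∪ {T} = {A,T} (union, +1)
DHV@7: {A,T} ∩ {T} = {T} (intersection, +0)
JN@7: {T} ∩ {T} = {T} (intersection, +0)
DHJNV@7: {T} ∩ {T} = {T} (intersection, +0)
per-site changes: [3, 3, 2, 3, 1, 2, 2, 1]; total = 17

17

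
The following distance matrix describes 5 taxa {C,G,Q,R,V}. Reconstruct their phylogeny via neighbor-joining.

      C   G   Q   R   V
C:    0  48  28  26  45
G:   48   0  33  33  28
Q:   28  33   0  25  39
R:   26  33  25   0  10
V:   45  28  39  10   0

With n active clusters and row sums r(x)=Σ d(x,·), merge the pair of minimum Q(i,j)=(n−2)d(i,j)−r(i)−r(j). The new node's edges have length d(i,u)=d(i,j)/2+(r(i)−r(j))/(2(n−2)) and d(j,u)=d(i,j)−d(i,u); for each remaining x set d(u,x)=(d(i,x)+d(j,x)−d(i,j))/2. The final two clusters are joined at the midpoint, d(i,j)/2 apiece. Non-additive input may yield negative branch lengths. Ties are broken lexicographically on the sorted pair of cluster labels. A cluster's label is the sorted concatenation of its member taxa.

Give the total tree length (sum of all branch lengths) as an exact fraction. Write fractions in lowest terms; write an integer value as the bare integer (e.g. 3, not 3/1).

1. join C+Q (d=28, Q=-188) ⇒ CQ; edges |C|=53/3, |Q|=31/3
  updated: d(CQ,G)=53/2, d(CQ,R)=23/2, d(CQ,V)=28
2. join CQ+G (d=53/2, Q=-201/2) ⇒ CGQ; edges |CQ|=63/8, |G|=149/8
  updated: d(CGQ,R)=9, d(CGQ,V)=59/4
3. join CGQ+R (d=9, Q=-135/4) ⇒ CGQR; edges |CGQ|=55/8, |R|=17/8
  updated: d(CGQR,V)=63/8
4. join CGQR+V (d=63/8) ⇒ CGQRV; edges |CGQR|=63/16, |V|=63/16
final tree: ((((C:53/3,Q:31/3):63/8,G:149/8):55/8,R:17/8):63/16,V:63/16)
total length: 571/8

571/8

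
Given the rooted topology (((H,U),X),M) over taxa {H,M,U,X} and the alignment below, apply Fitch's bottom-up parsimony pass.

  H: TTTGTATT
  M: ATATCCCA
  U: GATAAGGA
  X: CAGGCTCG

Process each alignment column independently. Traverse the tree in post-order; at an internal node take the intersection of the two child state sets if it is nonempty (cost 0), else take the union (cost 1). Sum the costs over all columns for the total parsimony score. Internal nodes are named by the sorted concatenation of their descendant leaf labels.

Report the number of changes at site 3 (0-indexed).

2

site 0, node HU: H={T} ∪ U={G} → {G,T} (+1)
site 0, node HUX: HU={G,T} ∪ X={C} → {C,G,T} (+1)
site 0, node HMUX: HUX={C,G,T} ∪ M={A} → {A,C,G,T} (+1)
site 1, node HU: H={T} ∪ U={A} → {A,T} (+1)
site 1, node HUX: HU={A,T} ∩ X={A} → {A} (+0)
site 1, node HMUX: HUX={A} ∪ M={T} → {A,T} (+1)
site 2, node HU: H={T} ∩ U={T} → {T} (+0)
site 2, node HUX: HU={T} ∪ X={G} → {G,T} (+1)
site 2, node HMUX: HUX={G,T} ∪ M={A} → {A,G,T} (+1)
site 3, node HU: H={G} ∪ U={A} → {A,G} (+1)
site 3, node HUX: HU={A,G} ∩ X={G} → {G} (+0)
site 3, node HMUX: HUX={G} ∪ M={T} → {G,T} (+1)
site 4, node HU: H={T} ∪ U={A} → {A,T} (+1)
site 4, node HUX: HU={A,T} ∪ X={C} → {A,C,T} (+1)
site 4, node HMUX: HUX={A,C,T} ∩ M={C} → {C} (+0)
site 5, node HU: H={A} ∪ U={G} → {A,G} (+1)
site 5, node HUX: HU={A,G} ∪ X={T} → {A,G,T} (+1)
site 5, node HMUX: HUX={A,G,T} ∪ M={C} → {A,C,G,T} (+1)
site 6, node HU: H={T} ∪ U={G} → {G,T} (+1)
site 6, node HUX: HU={G,T} ∪ X={C} → {C,G,T} (+1)
site 6, node HMUX: HUX={C,G,T} ∩ M={C} → {C} (+0)
site 7, node HU: H={T} ∪ U={A} → {A,T} (+1)
site 7, node HUX: HU={A,T} ∪ X={G} → {A,G,T} (+1)
site 7, node HMUX: HUX={A,G,T} ∩ M={A} → {A} (+0)
per-site changes: [3, 2, 2, 2, 2, 3, 2, 2]; total = 18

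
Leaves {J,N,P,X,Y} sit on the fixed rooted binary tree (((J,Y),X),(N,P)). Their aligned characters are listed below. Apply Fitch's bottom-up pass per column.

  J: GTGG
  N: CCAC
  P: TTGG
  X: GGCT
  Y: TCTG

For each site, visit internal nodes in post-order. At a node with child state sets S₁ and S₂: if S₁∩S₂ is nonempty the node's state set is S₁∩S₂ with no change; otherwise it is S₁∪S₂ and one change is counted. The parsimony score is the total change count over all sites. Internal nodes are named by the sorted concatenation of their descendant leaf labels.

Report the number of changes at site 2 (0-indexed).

[col 0] JY: children J:{G}, Y:{T} ∪→ {G,T}; cost 1
[col 0] JXY: children JY:{G,T}, X:{G} ∩→ {G}; cost 0
[col 0] NP: children N:{C}, P:{T} ∪→ {C,T}; cost 1
[col 0] JNPXY: children JXY:{G}, NP:{C,T} ∪→ {C,G,T}; cost 1
[col 1] JY: children J:{T}, Y:{C} ∪→ {C,T}; cost 1
[col 1] JXY: children JY:{C,T}, X:{G} ∪→ {C,G,T}; cost 1
[col 1] NP: children N:{C}, P:{T} ∪→ {C,T}; cost 1
[col 1] JNPXY: children JXY:{C,G,T}, NP:{C,T} ∩→ {C,T}; cost 0
[col 2] JY: children J:{G}, Y:{T} ∪→ {G,T}; cost 1
[col 2] JXY: children JY:{G,T}, X:{C} ∪→ {C,G,T}; cost 1
[col 2] NP: children N:{A}, P:{G} ∪→ {A,G}; cost 1
[col 2] JNPXY: children JXY:{C,G,T}, NP:{A,G} ∩→ {G}; cost 0
[col 3] JY: children J:{G}, Y:{G} ∩→ {G}; cost 0
[col 3] JXY: children JY:{G}, X:{T} ∪→ {G,T}; cost 1
[col 3] NP: children N:{C}, P:{G} ∪→ {C,G}; cost 1
[col 3] JNPXY: children JXY:{G,T}, NP:{C,G} ∩→ {G}; cost 0
per-site changes: [3, 3, 3, 2]; total = 11

3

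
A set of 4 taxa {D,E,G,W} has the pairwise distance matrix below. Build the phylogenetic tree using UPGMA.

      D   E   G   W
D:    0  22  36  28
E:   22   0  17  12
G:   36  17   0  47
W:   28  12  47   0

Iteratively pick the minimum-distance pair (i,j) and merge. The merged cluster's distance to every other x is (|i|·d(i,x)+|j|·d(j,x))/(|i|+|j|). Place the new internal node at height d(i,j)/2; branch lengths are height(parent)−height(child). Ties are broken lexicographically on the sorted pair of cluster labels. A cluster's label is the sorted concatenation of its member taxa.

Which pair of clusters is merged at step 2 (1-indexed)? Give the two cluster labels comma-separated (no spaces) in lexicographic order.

D,EW

1. join E+W (d=12) ⇒ EW; edges |E|=6, |W|=6
  updated: d(D,EW)=25, d(EW,G)=32
2. join D+EW (d=25) ⇒ DEW; edges |D|=25/2, |EW|=13/2
  updated: d(DEW,G)=100/3
3. join DEW+G (d=100/3) ⇒ DEGW; edges |DEW|=25/6, |G|=50/3
final tree: ((D:25/2,(E:6,W:6):13/2):25/6,G:50/3)
total length: 311/6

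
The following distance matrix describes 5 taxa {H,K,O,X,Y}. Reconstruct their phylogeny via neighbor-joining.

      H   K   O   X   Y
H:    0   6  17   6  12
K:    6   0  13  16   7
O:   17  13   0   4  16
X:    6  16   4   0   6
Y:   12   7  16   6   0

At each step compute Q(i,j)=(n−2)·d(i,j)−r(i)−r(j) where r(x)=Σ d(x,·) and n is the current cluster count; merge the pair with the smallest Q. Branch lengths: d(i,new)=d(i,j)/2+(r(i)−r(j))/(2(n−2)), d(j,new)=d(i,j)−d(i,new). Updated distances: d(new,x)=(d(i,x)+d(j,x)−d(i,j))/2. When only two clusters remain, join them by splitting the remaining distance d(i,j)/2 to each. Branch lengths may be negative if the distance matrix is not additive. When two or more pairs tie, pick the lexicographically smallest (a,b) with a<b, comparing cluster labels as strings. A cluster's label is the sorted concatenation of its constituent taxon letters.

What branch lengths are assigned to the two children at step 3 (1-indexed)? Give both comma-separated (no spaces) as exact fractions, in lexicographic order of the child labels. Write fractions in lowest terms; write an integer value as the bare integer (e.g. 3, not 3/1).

1. join O+X (d=4, Q=-70) ⇒ OX; edges |O|=5, |X|=-1
  updated: d(H,OX)=19/2, d(K,OX)=25/2, d(OX,Y)=9
2. join H+K (d=6, Q=-41) ⇒ HK; edges |H|=7/2, |K|=5/2
  updated: d(HK,OX)=8, d(HK,Y)=13/2
3. join HK+OX (d=8, Q=-47/2) ⇒ HKOX; edges |HK|=11/4, |OX|=21/4
  updated: d(HKOX,Y)=15/4
4. join HKOX+Y (d=15/4) ⇒ HKOXY; edges |HKOX|=15/8, |Y|=15/8
final tree: (((H:7/2,K:5/2):11/4,(O:5,X:-1):21/4):15/8,Y:15/8)
total length: 87/4

11/4,21/4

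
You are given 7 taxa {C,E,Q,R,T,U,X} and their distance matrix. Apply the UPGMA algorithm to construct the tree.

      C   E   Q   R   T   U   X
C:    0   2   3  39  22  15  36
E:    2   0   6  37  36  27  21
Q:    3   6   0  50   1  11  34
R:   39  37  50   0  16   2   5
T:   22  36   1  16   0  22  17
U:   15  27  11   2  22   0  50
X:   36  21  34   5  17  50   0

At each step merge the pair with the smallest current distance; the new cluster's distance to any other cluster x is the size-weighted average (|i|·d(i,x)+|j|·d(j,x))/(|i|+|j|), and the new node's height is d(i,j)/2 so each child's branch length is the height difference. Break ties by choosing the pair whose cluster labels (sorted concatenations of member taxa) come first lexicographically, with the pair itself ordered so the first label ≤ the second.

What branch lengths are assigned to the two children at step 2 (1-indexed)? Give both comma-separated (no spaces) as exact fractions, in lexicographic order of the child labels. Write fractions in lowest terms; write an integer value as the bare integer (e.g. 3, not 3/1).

1,1

step 1: merge (Q,T) at d=1; branch lengths Q→1/2, T→1/2; new cluster QT
  updated: d(C,QT)=25/2, d(E,QT)=21, d(QT,R)=33, d(QT,U)=33/2, d(QT,X)=51/2
step 2: merge (C,E) at d=2; branch lengths C→1, E→1; new cluster CE
  updated: d(CE,QT)=67/4, d(CE,R)=38, d(CE,U)=21, d(CE,X)=57/2
step 3: merge (R,U) at d=2; branch lengths R→1, U→1; new cluster RU
  updated: d(CE,RU)=59/2, d(QT,RU)=99/4, d(RU,X)=55/2
step 4: merge (CE,QT) at d=67/4; branch lengths CE→59/8, QT→63/8; new cluster CEQT
  updated: d(CEQT,RU)=217/8, d(CEQT,X)=27
step 5: merge (CEQT,X) at d=27; branch lengths CEQT→41/8, X→27/2; new cluster CEQTX
  updated: d(CEQTX,RU)=136/5
step 6: merge (CEQTX,RU) at d=136/5; branch lengths CEQTX→1/10, RU→63/5; new cluster CEQRTUX
final tree: ((((C:1,E:1):59/8,(Q:1/2,T:1/2):63/8):41/8,X:27/2):1/10,(R:1,U:1):63/5)
total length: 2063/40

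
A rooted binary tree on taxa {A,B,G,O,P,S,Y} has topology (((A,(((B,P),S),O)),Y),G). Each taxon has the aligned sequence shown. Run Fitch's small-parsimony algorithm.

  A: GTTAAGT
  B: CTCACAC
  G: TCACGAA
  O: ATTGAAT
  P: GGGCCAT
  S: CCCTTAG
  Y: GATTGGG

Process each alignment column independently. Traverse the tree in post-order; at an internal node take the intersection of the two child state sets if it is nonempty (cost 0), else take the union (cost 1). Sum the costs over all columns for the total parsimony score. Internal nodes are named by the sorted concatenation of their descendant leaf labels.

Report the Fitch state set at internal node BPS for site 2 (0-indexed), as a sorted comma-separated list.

C

[col 0] BP: children B:{C}, P:{G} ∪→ {C,G}; cost 1
[col 0] BPS: children BP:{C,G}, S:{C} ∩→ {C}; cost 0
[col 0] BOPS: children BPS:{C}, O:{A} ∪→ {A,C}; cost 1
[col 0] ABOPS: children A:{G}, BOPS:{A,C} ∪→ {A,C,G}; cost 1
[col 0] ABOPSY: children ABOPS:{A,C,G}, Y:{G} ∩→ {G}; cost 0
[col 0] ABGOPSY: children ABOPSY:{G}, G:{T} ∪→ {G,T}; cost 1
[col 1] BP: children B:{T}, P:{G} ∪→ {G,T}; cost 1
[col 1] BPS: children BP:{G,T}, S:{C} ∪→ {C,G,T}; cost 1
[col 1] BOPS: children BPS:{C,G,T}, O:{T} ∩→ {T}; cost 0
[col 1] ABOPS: children A:{T}, BOPS:{T} ∩→ {T}; cost 0
[col 1] ABOPSY: children ABOPS:{T}, Y:{A} ∪→ {A,T}; cost 1
[col 1] ABGOPSY: children ABOPSY:{A,T}, G:{C} ∪→ {A,C,T}; cost 1
[col 2] BP: children B:{C}, P:{G} ∪→ {C,G}; cost 1
[col 2] BPS: children BP:{C,G}, S:{C} ∩→ {C}; cost 0
[col 2] BOPS: children BPS:{C}, O:{T} ∪→ {C,T}; cost 1
[col 2] ABOPS: children A:{T}, BOPS:{C,T} ∩→ {T}; cost 0
[col 2] ABOPSY: children ABOPS:{T}, Y:{T} ∩→ {T}; cost 0
[col 2] ABGOPSY: children ABOPSY:{T}, G:{A} ∪→ {A,T}; cost 1
[col 3] BP: children B:{A}, P:{C} ∪→ {A,C}; cost 1
[col 3] BPS: children BP:{A,C}, S:{T} ∪→ {A,C,T}; cost 1
[col 3] BOPS: children BPS:{A,C,T}, O:{G} ∪→ {A,C,G,T}; cost 1
[col 3] ABOPS: children A:{A}, BOPS:{A,C,G,T} ∩→ {A}; cost 0
[col 3] ABOPSY: children ABOPS:{A}, Y:{T} ∪→ {A,T}; cost 1
[col 3] ABGOPSY: children ABOPSY:{A,T}, G:{C} ∪→ {A,C,T}; cost 1
[col 4] BP: children B:{C}, P:{C} ∩→ {C}; cost 0
[col 4] BPS: children BP:{C}, S:{T} ∪→ {C,T}; cost 1
[col 4] BOPS: children BPS:{C,T}, O:{A} ∪→ {A,C,T}; cost 1
[col 4] ABOPS: children A:{A}, BOPS:{A,C,T} ∩→ {A}; cost 0
[col 4] ABOPSY: children ABOPS:{A}, Y:{G} ∪→ {A,G}; cost 1
[col 4] ABGOPSY: children ABOPSY:{A,G}, G:{G} ∩→ {G}; cost 0
[col 5] BP: children B:{A}, P:{A} ∩→ {A}; cost 0
[col 5] BPS: children BP:{A}, S:{A} ∩→ {A}; cost 0
[col 5] BOPS: children BPS:{A}, O:{A} ∩→ {A}; cost 0
[col 5] ABOPS: children A:{G}, BOPS:{A} ∪→ {A,G}; cost 1
[col 5] ABOPSY: children ABOPS:{A,G}, Y:{G} ∩→ {G}; cost 0
[col 5] ABGOPSY: children ABOPSY:{G}, G:{A} ∪→ {A,G}; cost 1
[col 6] BP: children B:{C}, P:{T} ∪→ {C,T}; cost 1
[col 6] BPS: children BP:{C,T}, S:{G} ∪→ {C,G,T}; cost 1
[col 6] BOPS: children BPS:{C,G,T}, O:{T} ∩→ {T}; cost 0
[col 6] ABOPS: children A:{T}, BOPS:{T} ∩→ {T}; cost 0
[col 6] ABOPSY: children ABOPS:{T}, Y:{G} ∪→ {G,T}; cost 1
[col 6] ABGOPSY: children ABOPSY:{G,T}, G:{A} ∪→ {A,G,T}; cost 1
per-site changes: [4, 4, 3, 5, 3, 2, 4]; total = 25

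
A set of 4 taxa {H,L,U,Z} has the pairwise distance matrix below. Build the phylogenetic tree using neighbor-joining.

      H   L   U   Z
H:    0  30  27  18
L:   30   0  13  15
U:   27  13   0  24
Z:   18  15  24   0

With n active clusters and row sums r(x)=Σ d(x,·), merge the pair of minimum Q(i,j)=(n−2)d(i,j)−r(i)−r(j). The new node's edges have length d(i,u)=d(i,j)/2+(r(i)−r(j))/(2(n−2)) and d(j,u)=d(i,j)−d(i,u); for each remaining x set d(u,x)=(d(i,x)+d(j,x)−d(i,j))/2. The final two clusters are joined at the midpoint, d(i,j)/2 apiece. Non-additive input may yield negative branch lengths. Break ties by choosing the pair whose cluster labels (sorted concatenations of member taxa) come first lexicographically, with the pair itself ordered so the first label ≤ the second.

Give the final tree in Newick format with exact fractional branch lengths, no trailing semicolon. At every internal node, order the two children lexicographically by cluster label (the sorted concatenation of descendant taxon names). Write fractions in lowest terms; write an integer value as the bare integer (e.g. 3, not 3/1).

1. join H+Z (d=18, Q=-96) ⇒ HZ; edges |H|=27/2, |Z|=9/2
  updated: d(HZ,L)=27/2, d(HZ,U)=33/2
2. join HZ+L (d=27/2, Q=-43) ⇒ HLZ; edges |HZ|=17/2, |L|=5
  updated: d(HLZ,U)=8
3. join HLZ+U (d=8) ⇒ HLUZ; edges |HLZ|=4, |U|=4
final tree: (((H:27/2,Z:9/2):17/2,L:5):4,U:4)
total length: 79/2

(((H:27/2,Z:9/2):17/2,L:5):4,U:4)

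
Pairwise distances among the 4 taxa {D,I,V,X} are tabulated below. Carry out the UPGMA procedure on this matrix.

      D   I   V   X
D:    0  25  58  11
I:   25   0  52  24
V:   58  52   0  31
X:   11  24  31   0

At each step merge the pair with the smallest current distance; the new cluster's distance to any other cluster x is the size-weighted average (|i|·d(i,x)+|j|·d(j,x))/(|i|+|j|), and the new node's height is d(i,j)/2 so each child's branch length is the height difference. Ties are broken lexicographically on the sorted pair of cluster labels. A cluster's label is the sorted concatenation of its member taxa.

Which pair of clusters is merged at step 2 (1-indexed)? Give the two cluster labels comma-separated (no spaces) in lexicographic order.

DX,I

1. join D+X (d=11) ⇒ DX; edges |D|=11/2, |X|=11/2
  updated: d(DX,I)=49/2, d(DX,V)=89/2
2. join DX+I (d=49/2) ⇒ DIX; edges |DX|=27/4, |I|=49/4
  updated: d(DIX,V)=47
3. join DIX+V (d=47) ⇒ DIVX; edges |DIX|=45/4, |V|=47/2
final tree: (((D:11/2,X:11/2):27/4,I:49/4):45/4,V:47/2)
total length: 259/4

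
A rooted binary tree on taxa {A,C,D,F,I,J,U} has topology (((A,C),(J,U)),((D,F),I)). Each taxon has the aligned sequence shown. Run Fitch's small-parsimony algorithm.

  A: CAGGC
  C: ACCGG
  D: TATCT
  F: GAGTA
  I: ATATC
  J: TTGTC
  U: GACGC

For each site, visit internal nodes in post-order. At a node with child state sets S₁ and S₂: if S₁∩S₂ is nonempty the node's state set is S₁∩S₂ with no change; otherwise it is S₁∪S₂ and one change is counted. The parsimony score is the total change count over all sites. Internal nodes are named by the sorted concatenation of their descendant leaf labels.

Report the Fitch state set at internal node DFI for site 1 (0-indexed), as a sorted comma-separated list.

site 0, node AC: A={C} ∪ C={A} → {A,C} (+1)
site 0, node JU: J={T} ∪ U={G} → {G,T} (+1)
site 0, node ACJU: AC={A,C} ∪ JU={G,T} → {A,C,G,T} (+1)
site 0, node DF: D={T} ∪ F={G} → {G,T} (+1)
site 0, node DFI: DF={G,T} ∪ I={A} → {A,G,T} (+1)
site 0, node ACDFIJU: ACJU={A,C,G,T} ∩ DFI={A,G,T} → {A,G,T} (+0)
site 1, node AC: A={A} ∪ C={C} → {A,C} (+1)
site 1, node JU: J={T} ∪ U={A} → {A,T} (+1)
site 1, node ACJU: AC={A,C} ∩ JU={A,T} → {A} (+0)
site 1, node DF: D={A} ∩ F={A} → {A} (+0)
site 1, node DFI: DF={A} ∪ I={T} → {A,T} (+1)
site 1, node ACDFIJU: ACJU={A} ∩ DFI={A,T} → {A} (+0)
site 2, node AC: A={G} ∪ C={C} → {C,G} (+1)
site 2, node JU: J={G} ∪ U={C} → {C,G} (+1)
site 2, node ACJU: AC={C,G} ∩ JU={C,G} → {C,G} (+0)
site 2, node DF: D={T} ∪ F={G} → {G,T} (+1)
site 2, node DFI: DF={G,T} ∪ I={A} → {A,G,T} (+1)
site 2, node ACDFIJU: ACJU={C,G} ∩ DFI={A,G,T} → {G} (+0)
site 3, node AC: A={G} ∩ C={G} → {G} (+0)
site 3, node JU: J={T} ∪ U={G} → {G,T} (+1)
site 3, node ACJU: AC={G} ∩ JU={G,T} → {G} (+0)
site 3, node DF: D={C} ∪ F={T} → {C,T} (+1)
site 3, node DFI: DF={C,T} ∩ I={T} → {T} (+0)
site 3, node ACDFIJU: ACJU={G} ∪ DFI={T} → {G,T} (+1)
site 4, node AC: A={C} ∪ C={G} → {C,G} (+1)
site 4, node JU: J={C} ∩ U={C} → {C} (+0)
site 4, node ACJU: AC={C,G} ∩ JU={C} → {C} (+0)
site 4, node DF: D={T} ∪ F={A} → {A,T} (+1)
site 4, node DFI: DF={A,T} ∪ I={C} → {A,C,T} (+1)
site 4, node ACDFIJU: ACJU={C} ∩ DFI={A,C,T} → {C} (+0)
per-site changes: [5, 3, 4, 3, 3]; total = 18

A,T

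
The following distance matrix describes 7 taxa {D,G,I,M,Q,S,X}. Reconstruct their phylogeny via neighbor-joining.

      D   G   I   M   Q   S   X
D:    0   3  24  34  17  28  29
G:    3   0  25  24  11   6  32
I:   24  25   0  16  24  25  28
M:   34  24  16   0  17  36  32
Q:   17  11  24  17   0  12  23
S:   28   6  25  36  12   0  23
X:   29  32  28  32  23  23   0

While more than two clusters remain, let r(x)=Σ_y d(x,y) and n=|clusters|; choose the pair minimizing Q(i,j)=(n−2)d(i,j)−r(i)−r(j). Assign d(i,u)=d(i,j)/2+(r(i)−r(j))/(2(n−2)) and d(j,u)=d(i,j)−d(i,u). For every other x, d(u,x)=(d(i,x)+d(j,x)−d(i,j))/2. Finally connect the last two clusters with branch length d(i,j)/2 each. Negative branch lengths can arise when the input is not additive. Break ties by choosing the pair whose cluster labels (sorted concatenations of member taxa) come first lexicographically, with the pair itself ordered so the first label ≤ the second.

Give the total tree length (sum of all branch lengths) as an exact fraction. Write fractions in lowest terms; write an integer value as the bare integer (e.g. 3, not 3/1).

iteration 1: select D,G (d=3, Q=-221); attach at lengths (49/10, -19/10); label the merged cluster DG
  updated: d(DG,I)=23, d(DG,M)=55/2, d(DG,Q)=25/2, d(DG,S)=31/2, d(DG,X)=29
iteration 2: select I,M (d=16, Q=-361/2); attach at lengths (103/16, 153/16); label the merged cluster IM
  updated: d(DG,IM)=69/4, d(IM,Q)=25/2, d(IM,S)=45/2, d(IM,X)=22
iteration 3: select IM,X (d=22, Q=-421/4); attach at lengths (173/24, 355/24); label the merged cluster IMX
  updated: d(DG,IMX)=97/8, d(IMX,Q)=27/4, d(IMX,S)=47/4
iteration 4: select DG,S (d=31/2, Q=-387/8); attach at lengths (255/32, 241/32); label the merged cluster DGS
  updated: d(DGS,IMX)=67/16, d(DGS,Q)=9/2
iteration 5: select DGS,IMX (d=67/16, Q=-247/16); attach at lengths (31/32, 103/32); label the merged cluster DGIMSX
  updated: d(DGIMSX,Q)=113/32
iteration 6: select DGIMSX,Q (d=113/32); attach at lengths (113/64, 113/64); label the merged cluster DGIMQSX
final tree: ((((D:49/10,G:-19/10):255/32,S:241/32):31/32,((I:103/16,M:153/16):173/24,X:355/24):103/32):113/64,Q:113/64)
total length: 2055/32

2055/32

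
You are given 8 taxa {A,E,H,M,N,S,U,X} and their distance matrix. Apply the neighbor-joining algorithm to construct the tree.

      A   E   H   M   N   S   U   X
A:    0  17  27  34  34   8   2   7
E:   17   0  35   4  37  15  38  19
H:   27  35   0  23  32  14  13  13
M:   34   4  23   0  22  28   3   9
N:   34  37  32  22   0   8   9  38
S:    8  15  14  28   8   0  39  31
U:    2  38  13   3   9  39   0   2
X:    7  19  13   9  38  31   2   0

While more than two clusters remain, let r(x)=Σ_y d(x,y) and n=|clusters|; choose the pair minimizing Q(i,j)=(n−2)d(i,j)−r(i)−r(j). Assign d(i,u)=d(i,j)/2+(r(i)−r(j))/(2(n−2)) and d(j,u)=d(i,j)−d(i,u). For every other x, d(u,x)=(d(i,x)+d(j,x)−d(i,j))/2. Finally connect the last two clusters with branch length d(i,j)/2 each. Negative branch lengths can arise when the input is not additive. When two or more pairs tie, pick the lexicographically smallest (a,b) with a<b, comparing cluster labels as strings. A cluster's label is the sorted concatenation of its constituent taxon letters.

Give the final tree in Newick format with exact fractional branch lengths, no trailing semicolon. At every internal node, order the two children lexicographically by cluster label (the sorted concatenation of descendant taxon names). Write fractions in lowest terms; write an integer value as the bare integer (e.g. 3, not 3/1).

iteration 1: select N,S (d=8, Q=-275); attach at lengths (85/12, 11/12); label the merged cluster NS
  updated: d(A,NS)=17, d(E,NS)=22, d(H,NS)=19, d(M,NS)=21, d(NS,U)=20, d(NS,X)=61/2
iteration 2: select E,M (d=4, Q=-209); attach at lengths (61/10, -21/10); label the merged cluster EM
  updated: d(A,EM)=47/2, d(EM,H)=27, d(EM,NS)=39/2, d(EM,U)=37/2, d(EM,X)=12
iteration 3: select H,NS (d=19, Q=-129); attach at lengths (69/8, 83/8); label the merged cluster HNS
  updated: d(A,HNS)=25/2, d(EM,HNS)=55/4, d(HNS,U)=7, d(HNS,X)=49/4
iteration 4: select EM,HNS (d=55/4, Q=-72); attach at lengths (127/12, 19/6); label the merged cluster EHMNS
  updated: d(A,EHMNS)=89/8, d(EHMNS,U)=47/8, d(EHMNS,X)=21/4
iteration 5: select A,U (d=2, Q=-26); attach at lengths (57/16, -25/16); label the merged cluster AU
  updated: d(AU,EHMNS)=15/2, d(AU,X)=7/2
iteration 6: select AU,EHMNS (d=15/2, Q=-65/4); attach at lengths (23/8, 37/8); label the merged cluster AEHMNSU
  updated: d(AEHMNSU,X)=5/8
iteration 7: select AEHMNSU,X (d=5/8); attach at lengths (5/16, 5/16); label the merged cluster AEHMNSUX
final tree: (((A:57/16,U:-25/16):23/8,((E:61/10,M:-21/10):127/12,(H:69/8,(N:85/12,S:11/12):83/8):19/6):37/8):5/16,X:5/16)
total length: 439/8

(((A:57/16,U:-25/16):23/8,((E:61/10,M:-21/10):127/12,(H:69/8,(N:85/12,S:11/12):83/8):19/6):37/8):5/16,X:5/16)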